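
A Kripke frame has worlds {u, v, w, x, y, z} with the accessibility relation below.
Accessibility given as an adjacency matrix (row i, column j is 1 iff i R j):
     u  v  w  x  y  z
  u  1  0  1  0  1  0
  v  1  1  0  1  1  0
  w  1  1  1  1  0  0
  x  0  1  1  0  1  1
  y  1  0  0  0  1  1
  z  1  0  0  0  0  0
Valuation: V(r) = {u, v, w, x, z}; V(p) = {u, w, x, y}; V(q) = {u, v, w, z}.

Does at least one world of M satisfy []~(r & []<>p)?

No

Let φ = []~(r & []<>p). Evaluate φ at each world:
  u (successors {u, w, y}): φ is false.
  v (successors {u, v, x, y}): φ is false.
  w (successors {u, v, w, x}): φ is false.
  x (successors {v, w, y, z}): φ is false.
  y (successors {u, y, z}): φ is false.
  z (successors {u}): φ is false.
For instance, at y:
  At y: []~(r & []<>p) requires ~(r & []<>p) at every successor {u, y, z}.
    ~(r & []<>p) fails at u, so []~(r & []<>p) is false at y.
      At u: r & []<>p is true, so ~(r & []<>p) is false.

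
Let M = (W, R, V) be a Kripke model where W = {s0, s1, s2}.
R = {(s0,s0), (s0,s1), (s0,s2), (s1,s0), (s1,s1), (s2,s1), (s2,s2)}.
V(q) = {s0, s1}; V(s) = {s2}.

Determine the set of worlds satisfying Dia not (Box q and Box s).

s0, s1, s2

Recall that Box ψ holds at a world iff ψ holds at every accessible world, and Dia ψ holds iff ψ holds at some accessible world.
Let φ = Dia not (Box q and Box s). Evaluate φ at each world:
  s0 (successors {s0, s1, s2}): φ is true.
  s1 (successors {s0, s1}): φ is true.
  s2 (successors {s1, s2}): φ is true.
For instance, at s1:
  At s1: Dia not (Box q and Box s) requires not (Box q and Box s) at some successor in {s0, s1}.
    not (Box q and Box s) holds at s0, so Dia not (Box q and Box s) is true at s1.
      At s0: Box q and Box s is false, so not (Box q and Box s) is true.
Satisfying worlds: {s0, s1, s2}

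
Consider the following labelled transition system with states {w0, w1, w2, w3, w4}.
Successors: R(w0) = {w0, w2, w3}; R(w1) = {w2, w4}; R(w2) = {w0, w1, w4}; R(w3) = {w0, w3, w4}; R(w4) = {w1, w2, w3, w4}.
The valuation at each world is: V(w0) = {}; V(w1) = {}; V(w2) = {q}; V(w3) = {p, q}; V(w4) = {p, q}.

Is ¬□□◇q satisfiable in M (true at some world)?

Recall that □ψ holds at a world iff ψ holds at every accessible world, and ◇ψ holds iff ψ holds at some accessible world.
Let φ = ¬□□◇q. Evaluate φ at each world:
  w0 (successors {w0, w2, w3}): φ is false.
  w1 (successors {w2, w4}): φ is false.
  w2 (successors {w0, w1, w4}): φ is false.
  w3 (successors {w0, w3, w4}): φ is false.
  w4 (successors {w1, w2, w3, w4}): φ is false.
For instance, at w4:
  At w4: □□◇q is true, so ¬□□◇q is false.
    At w4: □□◇q requires □◇q at every successor {w1, w2, w3, w4}.
      At w1: □◇q is true.
      At w2: □◇q is true.
      At w3: □◇q is true.
      At w4: □◇q is true.
    So □□◇q is true at w4.

No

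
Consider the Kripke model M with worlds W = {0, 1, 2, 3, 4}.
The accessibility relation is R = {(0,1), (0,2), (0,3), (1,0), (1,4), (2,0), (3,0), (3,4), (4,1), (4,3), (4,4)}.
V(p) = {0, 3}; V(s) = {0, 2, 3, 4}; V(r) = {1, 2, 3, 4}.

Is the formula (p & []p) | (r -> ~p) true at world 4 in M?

Recall that []ψ holds at a world iff ψ holds at every accessible world, and <>ψ holds iff ψ holds at some accessible world.
At 4: p & []p is false, r -> ~p is true, so (p & []p) | (r -> ~p) is true.
  At 4: p is false, []p is false, so p & []p is false.
    At 4: []p requires p at every successor {1, 3, 4}.
      p fails at 1, so []p is false at 4.

Yes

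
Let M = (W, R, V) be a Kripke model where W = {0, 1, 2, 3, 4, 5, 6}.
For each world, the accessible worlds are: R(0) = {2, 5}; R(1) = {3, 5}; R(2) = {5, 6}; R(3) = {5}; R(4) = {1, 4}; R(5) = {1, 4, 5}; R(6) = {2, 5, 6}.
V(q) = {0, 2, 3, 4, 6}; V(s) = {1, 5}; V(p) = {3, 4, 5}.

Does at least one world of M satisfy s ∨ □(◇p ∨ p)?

Let φ = s ∨ □(◇p ∨ p). Evaluate φ at each world:
  0 (successors {2, 5}): φ is true.
  1 (successors {3, 5}): φ is true.
  2 (successors {5, 6}): φ is true.
  3 (successors {5}): φ is true.
  4 (successors {1, 4}): φ is true.
  5 (successors {1, 4, 5}): φ is true.
  6 (successors {2, 5, 6}): φ is true.
Detail at 0 (witness):
  At 0: s is false, □(◇p ∨ p) is true, so s ∨ □(◇p ∨ p) is true.
    At 0: □(◇p ∨ p) requires ◇p ∨ p at every successor {2, 5}.
      At 2: ◇p ∨ p is true.
      At 5: ◇p ∨ p is true.
    So □(◇p ∨ p) is true at 0.

Yes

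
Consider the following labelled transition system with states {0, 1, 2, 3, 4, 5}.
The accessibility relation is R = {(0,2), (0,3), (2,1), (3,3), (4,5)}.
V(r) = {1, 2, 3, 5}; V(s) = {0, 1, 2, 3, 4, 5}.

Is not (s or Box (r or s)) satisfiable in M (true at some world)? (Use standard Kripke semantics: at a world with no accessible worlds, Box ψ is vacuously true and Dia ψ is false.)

Recall that Box ψ holds at a world iff ψ holds at every accessible world, and Dia ψ holds iff ψ holds at some accessible world.
Let φ = not (s or Box (r or s)). Evaluate φ at each world:
  0 (successors {2, 3}): φ is false.
  1 (successors ∅): φ is false.
  2 (successors {1}): φ is false.
  3 (successors {3}): φ is false.
  4 (successors {5}): φ is false.
  5 (successors ∅): φ is false.
For instance, at 2:
  At 2: s or Box (r or s) is true, so not (s or Box (r or s)) is false.
    At 2: s is true, Box (r or s) is true, so s or Box (r or s) is true.
      At 2: Box (r or s) requires r or s at every successor {1}.
        At 1: r or s is true.
      So Box (r or s) is true at 2.

No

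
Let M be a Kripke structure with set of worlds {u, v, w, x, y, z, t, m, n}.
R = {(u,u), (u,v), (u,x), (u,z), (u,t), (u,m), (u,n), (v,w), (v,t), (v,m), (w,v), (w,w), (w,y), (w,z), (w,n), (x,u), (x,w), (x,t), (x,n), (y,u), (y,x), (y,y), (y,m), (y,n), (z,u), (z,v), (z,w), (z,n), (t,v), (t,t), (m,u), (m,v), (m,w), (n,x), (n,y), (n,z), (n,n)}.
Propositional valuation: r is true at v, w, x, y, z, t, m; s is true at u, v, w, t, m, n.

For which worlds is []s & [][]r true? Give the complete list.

Let φ = []s & [][]r. Evaluate φ at each world:
  u (successors {u, v, x, z, t, m, n}): φ is false.
  v (successors {w, t, m}): φ is false.
  w (successors {v, w, y, z, n}): φ is false.
  x (successors {u, w, t, n}): φ is false.
  y (successors {u, x, y, m, n}): φ is false.
  z (successors {u, v, w, n}): φ is false.
  t (successors {v, t}): φ is true.
  m (successors {u, v, w}): φ is false.
  n (successors {x, y, z, n}): φ is false.
For instance, at u:
  At u: []s is false, [][]r is false, so []s & [][]r is false.
    At u: []s requires s at every successor {u, v, x, z, t, m, n}.
      s fails at x, so []s is false at u.
    At u: [][]r requires []r at every successor {u, v, x, z, t, m, n}.
      []r fails at u, so [][]r is false at u.
Satisfying worlds: {t}

t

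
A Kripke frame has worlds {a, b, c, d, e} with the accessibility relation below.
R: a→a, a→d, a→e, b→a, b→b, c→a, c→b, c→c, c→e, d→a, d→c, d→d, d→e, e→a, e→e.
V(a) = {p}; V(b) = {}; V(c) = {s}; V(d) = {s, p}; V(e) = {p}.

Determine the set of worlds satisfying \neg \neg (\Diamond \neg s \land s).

c, d

Let φ = \neg \neg (\Diamond \neg s \land s). Evaluate φ at each world:
  a (successors {a, d, e}): φ is false.
  b (successors {a, b}): φ is false.
  c (successors {a, b, c, e}): φ is true.
  d (successors {a, c, d, e}): φ is true.
  e (successors {a, e}): φ is false.
For instance, at a:
  At a: \neg (\Diamond \neg s \land s) is true, so \neg \neg (\Diamond \neg s \land s) is false.
    At a: \Diamond \neg s \land s is false, so \neg (\Diamond \neg s \land s) is true.
      At a: \Diamond \neg s is true, s is false, so \Diamond \neg s \land s is false.
Satisfying worlds: {c, d}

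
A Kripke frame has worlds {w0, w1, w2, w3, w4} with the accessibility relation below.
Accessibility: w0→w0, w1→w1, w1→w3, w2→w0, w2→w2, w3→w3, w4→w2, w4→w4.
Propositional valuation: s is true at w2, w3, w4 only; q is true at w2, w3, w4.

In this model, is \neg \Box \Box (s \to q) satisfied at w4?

Recall that \Box ψ holds at a world iff ψ holds at every accessible world, and \Diamond ψ holds iff ψ holds at some accessible world.
At w4: \Box \Box (s \to q) is true, so \neg \Box \Box (s \to q) is false.
  At w4: \Box \Box (s \to q) requires \Box (s \to q) at every successor {w2, w4}.
      At w2: \Box (s \to q) requires s \to q at every successor {w0, w2}.
        At w0: s \to q is true.
        At w2: s \to q is true.
      So \Box (s \to q) is true at w2.
      At w4: \Box (s \to q) requires s \to q at every successor {w2, w4}.
        At w2: s \to q is true.
        At w4: s \to q is true.
      So \Box (s \to q) is true at w4.
  So \Box \Box (s \to q) is true at w4.

No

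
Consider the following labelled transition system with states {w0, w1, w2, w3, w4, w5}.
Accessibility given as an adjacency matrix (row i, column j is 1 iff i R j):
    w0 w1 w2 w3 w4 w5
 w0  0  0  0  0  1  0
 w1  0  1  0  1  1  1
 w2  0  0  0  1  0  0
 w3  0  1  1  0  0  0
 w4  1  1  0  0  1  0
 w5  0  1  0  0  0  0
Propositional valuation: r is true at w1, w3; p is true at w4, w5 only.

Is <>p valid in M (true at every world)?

Let φ = <>p. Evaluate φ at each world:
  w0 (successors {w4}): φ is true.
  w1 (successors {w1, w3, w4, w5}): φ is true.
  w2 (successors {w3}): φ is false.
  w3 (successors {w1, w2}): φ is false.
  w4 (successors {w0, w1, w4}): φ is true.
  w5 (successors {w1}): φ is false.
Detail at w2 (counterexample):
  At w2: <>p requires p at some successor in {w3}.
    At w3: p is false.
  So <>p is false at w2.

No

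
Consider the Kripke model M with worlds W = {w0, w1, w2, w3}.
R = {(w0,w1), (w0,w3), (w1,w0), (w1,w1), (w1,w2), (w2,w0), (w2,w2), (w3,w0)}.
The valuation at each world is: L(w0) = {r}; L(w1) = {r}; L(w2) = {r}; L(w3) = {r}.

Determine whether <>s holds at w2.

At w2: <>s requires s at some successor in {w0, w2}.
  At w0: s is false.
  At w2: s is false.
So <>s is false at w2.

No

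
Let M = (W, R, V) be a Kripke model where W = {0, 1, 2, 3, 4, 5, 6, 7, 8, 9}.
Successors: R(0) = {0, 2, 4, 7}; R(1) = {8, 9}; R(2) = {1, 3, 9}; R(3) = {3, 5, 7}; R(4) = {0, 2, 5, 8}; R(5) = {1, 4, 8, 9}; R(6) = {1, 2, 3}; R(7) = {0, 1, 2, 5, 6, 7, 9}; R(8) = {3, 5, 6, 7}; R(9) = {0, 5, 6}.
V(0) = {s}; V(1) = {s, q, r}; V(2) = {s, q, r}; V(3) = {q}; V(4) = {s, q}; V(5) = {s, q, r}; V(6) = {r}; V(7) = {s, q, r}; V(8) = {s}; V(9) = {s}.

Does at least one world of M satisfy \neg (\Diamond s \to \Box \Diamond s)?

No

Let φ = \neg (\Diamond s \to \Box \Diamond s). Evaluate φ at each world:
  0 (successors {0, 2, 4, 7}): φ is false.
  1 (successors {8, 9}): φ is false.
  2 (successors {1, 3, 9}): φ is false.
  3 (successors {3, 5, 7}): φ is false.
  4 (successors {0, 2, 5, 8}): φ is false.
  5 (successors {1, 4, 8, 9}): φ is false.
  6 (successors {1, 2, 3}): φ is false.
  7 (successors {0, 1, 2, 5, 6, 7, 9}): φ is false.
  8 (successors {3, 5, 6, 7}): φ is false.
  9 (successors {0, 5, 6}): φ is false.
For instance, at 4:
  At 4: \Diamond s \to \Box \Diamond s is true, so \neg (\Diamond s \to \Box \Diamond s) is false.
    At 4: \Diamond s is true, \Box \Diamond s is true, so \Diamond s \to \Box \Diamond s is true.
      At 4: \Diamond s requires s at some successor in {0, 2, 5, 8}.
        s holds at 0, so \Diamond s is true at 4.
      At 4: \Box \Diamond s requires \Diamond s at every successor {0, 2, 5, 8}.
        At 0: \Diamond s is true.
        At 2: \Diamond s is true.
        At 5: \Diamond s is true.
        At 8: \Diamond s is true.
      So \Box \Diamond s is true at 4.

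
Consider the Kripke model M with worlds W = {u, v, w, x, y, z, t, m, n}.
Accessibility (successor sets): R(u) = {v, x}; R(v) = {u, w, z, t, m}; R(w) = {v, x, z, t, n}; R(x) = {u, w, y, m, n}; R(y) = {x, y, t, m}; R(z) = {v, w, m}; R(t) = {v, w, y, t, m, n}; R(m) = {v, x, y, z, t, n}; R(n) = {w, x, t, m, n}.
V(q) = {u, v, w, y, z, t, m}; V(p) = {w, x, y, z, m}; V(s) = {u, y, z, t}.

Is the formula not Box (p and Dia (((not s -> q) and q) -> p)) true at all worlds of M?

Yes

Recall that Box ψ holds at a world iff ψ holds at every accessible world, and Dia ψ holds iff ψ holds at some accessible world.
Let φ = not Box (p and Dia (((not s -> q) and q) -> p)). Evaluate φ at each world:
  u (successors {v, x}): φ is true.
  v (successors {u, w, z, t, m}): φ is true.
  w (successors {v, x, z, t, n}): φ is true.
  x (successors {u, w, y, m, n}): φ is true.
  y (successors {x, y, t, m}): φ is true.
  z (successors {v, w, m}): φ is true.
  t (successors {v, w, y, t, m, n}): φ is true.
  m (successors {v, x, y, z, t, n}): φ is true.
  n (successors {w, x, t, m, n}): φ is true.
For instance, at v:
  At v: Box (p and Dia (((not s -> q) and q) -> p)) is false, so not Box (p and Dia (((not s -> q) and q) -> p)) is true.
    At v: Box (p and Dia (((not s -> q) and q) -> p)) requires p and Dia (((not s -> q) and q) -> p) at every successor {u, w, z, t, m}.
      p and Dia (((not s -> q) and q) -> p) fails at u, so Box (p and Dia (((not s -> q) and q) -> p)) is false at v.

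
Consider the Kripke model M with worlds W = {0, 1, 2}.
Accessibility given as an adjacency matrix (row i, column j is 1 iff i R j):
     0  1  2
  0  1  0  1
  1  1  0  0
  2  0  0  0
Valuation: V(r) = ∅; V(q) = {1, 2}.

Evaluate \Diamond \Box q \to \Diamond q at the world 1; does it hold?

At 1: \Diamond \Box q is false, \Diamond q is false, so \Diamond \Box q \to \Diamond q is true.
  At 1: \Diamond \Box q requires \Box q at some successor in {0}.
    At 0: \Box q is false.
  So \Diamond \Box q is false at 1.
  At 1: \Diamond q requires q at some successor in {0}.
    At 0: q is false.
  So \Diamond q is false at 1.

Yes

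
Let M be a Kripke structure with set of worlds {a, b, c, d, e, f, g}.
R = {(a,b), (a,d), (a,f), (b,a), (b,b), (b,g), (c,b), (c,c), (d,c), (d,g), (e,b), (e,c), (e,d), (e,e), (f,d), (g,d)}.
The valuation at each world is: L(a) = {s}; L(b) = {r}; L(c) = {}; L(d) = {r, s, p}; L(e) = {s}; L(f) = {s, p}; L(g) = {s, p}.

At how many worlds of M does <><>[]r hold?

6

Let φ = <><>[]r. Evaluate φ at each world:
  a (successors {b, d, f}): φ is true.
  b (successors {a, b, g}): φ is true.
  c (successors {b, c}): φ is true.
  d (successors {c, g}): φ is false.
  e (successors {b, c, d, e}): φ is true.
  f (successors {d}): φ is true.
  g (successors {d}): φ is true.
For instance, at a:
  At a: <><>[]r requires <>[]r at some successor in {b, d, f}.
    <>[]r holds at b, so <><>[]r is true at a.
      At b: <>[]r requires []r at some successor in {a, b, g}.
        []r holds at g, so <>[]r is true at b.
Satisfying worlds: {a, b, c, e, f, g}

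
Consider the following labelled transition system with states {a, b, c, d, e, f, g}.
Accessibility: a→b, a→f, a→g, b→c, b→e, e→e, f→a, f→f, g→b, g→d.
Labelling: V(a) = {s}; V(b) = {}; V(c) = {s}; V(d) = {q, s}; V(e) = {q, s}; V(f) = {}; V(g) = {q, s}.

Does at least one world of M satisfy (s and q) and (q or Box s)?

Yes

Let φ = (s and q) and (q or Box s). Evaluate φ at each world:
  a (successors {b, f, g}): φ is false.
  b (successors {c, e}): φ is false.
  c (successors ∅): φ is false.
  d (successors ∅): φ is true.
  e (successors {e}): φ is true.
  f (successors {a, f}): φ is false.
  g (successors {b, d}): φ is true.
Detail at d (witness):
  At d: s and q is true, q or Box s is true, so (s and q) and (q or Box s) is true.
    At d: q is true, Box s is true, so q or Box s is true.
      At d: no accessible worlds, so Box s holds vacuously.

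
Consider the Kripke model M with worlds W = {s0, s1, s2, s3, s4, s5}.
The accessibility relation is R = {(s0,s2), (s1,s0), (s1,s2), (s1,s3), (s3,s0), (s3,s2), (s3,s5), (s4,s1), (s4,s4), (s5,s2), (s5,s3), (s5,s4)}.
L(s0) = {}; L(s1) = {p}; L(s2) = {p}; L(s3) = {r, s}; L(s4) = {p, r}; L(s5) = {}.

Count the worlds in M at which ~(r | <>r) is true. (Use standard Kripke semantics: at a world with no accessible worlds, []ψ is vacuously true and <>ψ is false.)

Let φ = ~(r | <>r). Evaluate φ at each world:
  s0 (successors {s2}): φ is true.
  s1 (successors {s0, s2, s3}): φ is false.
  s2 (successors ∅): φ is true.
  s3 (successors {s0, s2, s5}): φ is false.
  s4 (successors {s1, s4}): φ is false.
  s5 (successors {s2, s3, s4}): φ is false.
For instance, at s5:
  At s5: r | <>r is true, so ~(r | <>r) is false.
    At s5: r is false, <>r is true, so r | <>r is true.
      At s5: <>r requires r at some successor in {s2, s3, s4}.
        r holds at s3, so <>r is true at s5.
Satisfying worlds: {s0, s2}

2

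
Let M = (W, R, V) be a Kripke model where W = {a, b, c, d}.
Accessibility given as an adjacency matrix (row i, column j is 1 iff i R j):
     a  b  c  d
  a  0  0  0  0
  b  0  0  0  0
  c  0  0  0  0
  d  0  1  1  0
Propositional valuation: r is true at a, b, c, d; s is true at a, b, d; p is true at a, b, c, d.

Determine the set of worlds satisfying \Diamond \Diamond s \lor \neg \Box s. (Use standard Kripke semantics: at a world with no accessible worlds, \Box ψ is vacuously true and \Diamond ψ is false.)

d

Recall that \Box ψ holds at a world iff ψ holds at every accessible world, and \Diamond ψ holds iff ψ holds at some accessible world.
Let φ = \Diamond \Diamond s \lor \neg \Box s. Evaluate φ at each world:
  a (successors ∅): φ is false.
  b (successors ∅): φ is false.
  c (successors ∅): φ is false.
  d (successors {b, c}): φ is true.
For instance, at d:
  At d: \Diamond \Diamond s is false, \neg \Box s is true, so \Diamond \Diamond s \lor \neg \Box s is true.
    At d: \Diamond \Diamond s requires \Diamond s at some successor in {b, c}.
      At b: \Diamond s is false.
      At c: \Diamond s is false.
    So \Diamond \Diamond s is false at d.
    At d: \Box s is false, so \neg \Box s is true.
      At d: \Box s requires s at every successor {b, c}.
        s fails at c, so \Box s is false at d.
Satisfying worlds: {d}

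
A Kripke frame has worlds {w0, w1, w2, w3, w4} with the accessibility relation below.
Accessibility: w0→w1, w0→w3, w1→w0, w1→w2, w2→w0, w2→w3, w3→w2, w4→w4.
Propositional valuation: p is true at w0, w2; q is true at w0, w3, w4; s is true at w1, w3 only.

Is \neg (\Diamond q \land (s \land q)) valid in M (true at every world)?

Let φ = \neg (\Diamond q \land (s \land q)). Evaluate φ at each world:
  w0 (successors {w1, w3}): φ is true.
  w1 (successors {w0, w2}): φ is true.
  w2 (successors {w0, w3}): φ is true.
  w3 (successors {w2}): φ is true.
  w4 (successors {w4}): φ is true.
For instance, at w3:
  At w3: \Diamond q \land (s \land q) is false, so \neg (\Diamond q \land (s \land q)) is true.
    At w3: \Diamond q is false, s \land q is true, so \Diamond q \land (s \land q) is false.
      At w3: \Diamond q requires q at some successor in {w2}.
        At w2: q is false.
      So \Diamond q is false at w3.

Yes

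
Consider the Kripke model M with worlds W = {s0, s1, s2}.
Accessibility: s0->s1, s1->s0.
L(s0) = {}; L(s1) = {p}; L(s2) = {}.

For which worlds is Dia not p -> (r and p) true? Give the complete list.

Let φ = Dia not p -> (r and p). Evaluate φ at each world:
  s0 (successors {s1}): φ is true.
  s1 (successors {s0}): φ is false.
  s2 (successors ∅): φ is true.
For instance, at s1:
  At s1: Dia not p is true, r and p is false, so Dia not p -> (r and p) is false.
    At s1: Dia not p requires not p at some successor in {s0}.
      not p holds at s0, so Dia not p is true at s1.
Satisfying worlds: {s0, s2}

s0, s2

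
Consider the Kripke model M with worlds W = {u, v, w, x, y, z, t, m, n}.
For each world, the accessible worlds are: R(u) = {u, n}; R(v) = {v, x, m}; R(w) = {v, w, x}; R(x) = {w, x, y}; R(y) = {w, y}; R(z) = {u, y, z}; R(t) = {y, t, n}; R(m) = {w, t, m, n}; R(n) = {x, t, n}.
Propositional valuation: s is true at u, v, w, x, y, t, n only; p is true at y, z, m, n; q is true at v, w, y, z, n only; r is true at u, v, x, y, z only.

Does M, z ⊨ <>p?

Yes

At z: <>p requires p at some successor in {u, y, z}.
  p holds at y, so <>p is true at z.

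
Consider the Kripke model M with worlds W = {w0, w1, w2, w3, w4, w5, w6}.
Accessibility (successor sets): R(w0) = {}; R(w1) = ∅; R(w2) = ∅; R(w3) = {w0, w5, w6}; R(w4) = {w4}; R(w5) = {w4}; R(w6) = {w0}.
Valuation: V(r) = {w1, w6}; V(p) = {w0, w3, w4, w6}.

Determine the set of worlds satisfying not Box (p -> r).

w3, w4, w5, w6

Let φ = not Box (p -> r). Evaluate φ at each world:
  w0 (successors ∅): φ is false.
  w1 (successors ∅): φ is false.
  w2 (successors ∅): φ is false.
  w3 (successors {w0, w5, w6}): φ is true.
  w4 (successors {w4}): φ is true.
  w5 (successors {w4}): φ is true.
  w6 (successors {w0}): φ is true.
For instance, at w5:
  At w5: Box (p -> r) is false, so not Box (p -> r) is true.
    At w5: Box (p -> r) requires p -> r at every successor {w4}.
      p -> r fails at w4, so Box (p -> r) is false at w5.
Satisfying worlds: {w3, w4, w5, w6}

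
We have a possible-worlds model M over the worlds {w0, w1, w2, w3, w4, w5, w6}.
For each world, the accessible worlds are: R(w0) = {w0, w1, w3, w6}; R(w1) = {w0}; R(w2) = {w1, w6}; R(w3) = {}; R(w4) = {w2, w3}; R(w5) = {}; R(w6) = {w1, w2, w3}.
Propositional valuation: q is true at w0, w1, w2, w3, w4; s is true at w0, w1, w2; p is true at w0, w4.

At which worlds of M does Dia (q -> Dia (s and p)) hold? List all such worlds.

w0, w1, w2, w6

Let φ = Dia (q -> Dia (s and p)). Evaluate φ at each world:
  w0 (successors {w0, w1, w3, w6}): φ is true.
  w1 (successors {w0}): φ is true.
  w2 (successors {w1, w6}): φ is true.
  w3 (successors ∅): φ is false.
  w4 (successors {w2, w3}): φ is false.
  w5 (successors ∅): φ is false.
  w6 (successors {w1, w2, w3}): φ is true.
For instance, at w0:
  At w0: Dia (q -> Dia (s and p)) requires q -> Dia (s and p) at some successor in {w0, w1, w3, w6}.
    q -> Dia (s and p) holds at w0, so Dia (q -> Dia (s and p)) is true at w0.
      At w0: q is true, Dia (s and p) is true, so q -> Dia (s and p) is true.
Satisfying worlds: {w0, w1, w2, w6}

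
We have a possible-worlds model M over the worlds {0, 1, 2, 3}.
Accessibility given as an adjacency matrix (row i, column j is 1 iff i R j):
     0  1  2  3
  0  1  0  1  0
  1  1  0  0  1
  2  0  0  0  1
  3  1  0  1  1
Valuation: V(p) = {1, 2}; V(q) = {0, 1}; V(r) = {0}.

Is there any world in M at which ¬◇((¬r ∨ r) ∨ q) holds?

No

Recall that ◇ψ holds at a world iff ψ holds at some accessible world.
Let φ = ¬◇((¬r ∨ r) ∨ q). Evaluate φ at each world:
  0 (successors {0, 2}): φ is false.
  1 (successors {0, 3}): φ is false.
  2 (successors {3}): φ is false.
  3 (successors {0, 2, 3}): φ is false.
For instance, at 0:
  At 0: ◇((¬r ∨ r) ∨ q) is true, so ¬◇((¬r ∨ r) ∨ q) is false.
    At 0: ◇((¬r ∨ r) ∨ q) requires (¬r ∨ r) ∨ q at some successor in {0, 2}.
      (¬r ∨ r) ∨ q holds at 0, so ◇((¬r ∨ r) ∨ q) is true at 0.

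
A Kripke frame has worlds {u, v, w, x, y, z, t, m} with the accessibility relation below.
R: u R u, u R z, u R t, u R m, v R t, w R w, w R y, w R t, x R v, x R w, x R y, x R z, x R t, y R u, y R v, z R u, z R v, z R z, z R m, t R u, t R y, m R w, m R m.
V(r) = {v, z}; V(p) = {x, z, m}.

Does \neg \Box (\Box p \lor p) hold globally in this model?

Let φ = \neg \Box (\Box p \lor p). Evaluate φ at each world:
  u (successors {u, z, t, m}): φ is true.
  v (successors {t}): φ is true.
  w (successors {w, y, t}): φ is true.
  x (successors {v, w, y, z, t}): φ is true.
  y (successors {u, v}): φ is true.
  z (successors {u, v, z, m}): φ is true.
  t (successors {u, y}): φ is true.
  m (successors {w, m}): φ is true.
For instance, at y:
  At y: \Box (\Box p \lor p) is false, so \neg \Box (\Box p \lor p) is true.
    At y: \Box (\Box p \lor p) requires \Box p \lor p at every successor {u, v}.
      \Box p \lor p fails at u, so \Box (\Box p \lor p) is false at y.

Yes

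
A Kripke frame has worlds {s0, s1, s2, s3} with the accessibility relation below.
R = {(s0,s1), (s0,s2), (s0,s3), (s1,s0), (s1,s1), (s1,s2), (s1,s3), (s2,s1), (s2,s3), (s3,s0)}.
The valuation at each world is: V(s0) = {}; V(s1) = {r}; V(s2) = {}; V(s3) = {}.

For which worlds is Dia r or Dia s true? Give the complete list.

Let φ = Dia r or Dia s. Evaluate φ at each world:
  s0 (successors {s1, s2, s3}): φ is true.
  s1 (successors {s0, s1, s2, s3}): φ is true.
  s2 (successors {s1, s3}): φ is true.
  s3 (successors {s0}): φ is false.
For instance, at s1:
  At s1: Dia r is true, Dia s is false, so Dia r or Dia s is true.
    At s1: Dia r requires r at some successor in {s0, s1, s2, s3}.
      r holds at s1, so Dia r is true at s1.
    At s1: Dia s requires s at some successor in {s0, s1, s2, s3}.
      At s0: s is false.
      At s1: s is false.
      At s2: s is false.
      At s3: s is false.
    So Dia s is false at s1.
Satisfying worlds: {s0, s1, s2}

s0, s1, s2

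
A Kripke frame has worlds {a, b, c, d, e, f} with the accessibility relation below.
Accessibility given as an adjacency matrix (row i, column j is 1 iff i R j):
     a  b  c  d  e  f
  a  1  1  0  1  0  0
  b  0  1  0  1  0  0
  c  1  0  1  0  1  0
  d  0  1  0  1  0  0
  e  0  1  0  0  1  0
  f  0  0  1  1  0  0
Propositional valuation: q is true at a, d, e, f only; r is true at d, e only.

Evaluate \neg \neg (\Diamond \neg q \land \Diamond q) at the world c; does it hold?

At c: \neg (\Diamond \neg q \land \Diamond q) is false, so \neg \neg (\Diamond \neg q \land \Diamond q) is true.
  At c: \Diamond \neg q \land \Diamond q is true, so \neg (\Diamond \neg q \land \Diamond q) is false.
    At c: \Diamond \neg q is true, \Diamond q is true, so \Diamond \neg q \land \Diamond q is true.
      At c: \Diamond \neg q requires \neg q at some successor in {a, c, e}.
        \neg q holds at c, so \Diamond \neg q is true at c.
      At c: \Diamond q requires q at some successor in {a, c, e}.
        q holds at a, so \Diamond q is true at c.

Yes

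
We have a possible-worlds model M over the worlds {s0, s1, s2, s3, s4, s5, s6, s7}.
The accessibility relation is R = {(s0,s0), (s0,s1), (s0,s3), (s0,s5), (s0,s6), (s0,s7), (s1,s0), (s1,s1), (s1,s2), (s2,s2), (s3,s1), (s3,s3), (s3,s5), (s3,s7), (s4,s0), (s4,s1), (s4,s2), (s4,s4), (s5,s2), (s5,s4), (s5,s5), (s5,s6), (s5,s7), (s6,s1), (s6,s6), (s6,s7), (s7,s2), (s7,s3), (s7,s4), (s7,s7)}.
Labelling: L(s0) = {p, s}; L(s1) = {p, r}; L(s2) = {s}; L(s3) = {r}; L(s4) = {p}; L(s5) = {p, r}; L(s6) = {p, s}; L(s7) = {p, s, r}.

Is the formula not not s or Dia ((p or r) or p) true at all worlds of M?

Recall that Dia ψ holds at a world iff ψ holds at some accessible world.
Let φ = not not s or Dia ((p or r) or p). Evaluate φ at each world:
  s0 (successors {s0, s1, s3, s5, s6, s7}): φ is true.
  s1 (successors {s0, s1, s2}): φ is true.
  s2 (successors {s2}): φ is true.
  s3 (successors {s1, s3, s5, s7}): φ is true.
  s4 (successors {s0, s1, s2, s4}): φ is true.
  s5 (successors {s2, s4, s5, s6, s7}): φ is true.
  s6 (successors {s1, s6, s7}): φ is true.
  s7 (successors {s2, s3, s4, s7}): φ is true.
For instance, at s5:
  At s5: not not s is false, Dia ((p or r) or p) is true, so not not s or Dia ((p or r) or p) is true.
    At s5: Dia ((p or r) or p) requires (p or r) or p at some successor in {s2, s4, s5, s6, s7}.
      (p or r) or p holds at s4, so Dia ((p or r) or p) is true at s5.

Yes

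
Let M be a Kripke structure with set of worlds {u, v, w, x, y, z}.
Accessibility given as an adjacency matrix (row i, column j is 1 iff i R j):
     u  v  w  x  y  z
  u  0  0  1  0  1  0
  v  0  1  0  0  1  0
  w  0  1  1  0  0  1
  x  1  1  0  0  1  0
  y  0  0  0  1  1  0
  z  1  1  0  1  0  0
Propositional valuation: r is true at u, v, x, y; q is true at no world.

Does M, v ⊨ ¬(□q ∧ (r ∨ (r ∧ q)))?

Yes

At v: □q ∧ (r ∨ (r ∧ q)) is false, so ¬(□q ∧ (r ∨ (r ∧ q))) is true.
  At v: □q is false, r ∨ (r ∧ q) is true, so □q ∧ (r ∨ (r ∧ q)) is false.
    At v: □q requires q at every successor {v, y}.
      q fails at v, so □q is false at v.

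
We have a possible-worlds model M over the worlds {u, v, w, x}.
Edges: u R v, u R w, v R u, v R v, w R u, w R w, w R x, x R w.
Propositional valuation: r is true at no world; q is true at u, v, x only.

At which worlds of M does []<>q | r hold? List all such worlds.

u, v, x

Let φ = []<>q | r. Evaluate φ at each world:
  u (successors {v, w}): φ is true.
  v (successors {u, v}): φ is true.
  w (successors {u, w, x}): φ is false.
  x (successors {w}): φ is true.
For instance, at x:
  At x: []<>q is true, r is false, so []<>q | r is true.
    At x: []<>q requires <>q at every successor {w}.
      At w: <>q is true.
    So []<>q is true at x.
Satisfying worlds: {u, v, x}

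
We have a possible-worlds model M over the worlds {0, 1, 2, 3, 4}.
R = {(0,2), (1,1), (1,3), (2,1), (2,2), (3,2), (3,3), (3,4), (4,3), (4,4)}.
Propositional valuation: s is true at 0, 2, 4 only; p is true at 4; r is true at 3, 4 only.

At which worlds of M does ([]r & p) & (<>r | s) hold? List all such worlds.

4

Recall that []ψ holds at a world iff ψ holds at every accessible world, and <>ψ holds iff ψ holds at some accessible world.
Let φ = ([]r & p) & (<>r | s). Evaluate φ at each world:
  0 (successors {2}): φ is false.
  1 (successors {1, 3}): φ is false.
  2 (successors {1, 2}): φ is false.
  3 (successors {2, 3, 4}): φ is false.
  4 (successors {3, 4}): φ is true.
For instance, at 3:
  At 3: []r & p is false, <>r | s is true, so ([]r & p) & (<>r | s) is false.
    At 3: []r is false, p is false, so []r & p is false.
      At 3: []r requires r at every successor {2, 3, 4}.
        r fails at 2, so []r is false at 3.
    At 3: <>r is true, s is false, so <>r | s is true.
      At 3: <>r requires r at some successor in {2, 3, 4}.
        r holds at 3, so <>r is true at 3.
Satisfying worlds: {4}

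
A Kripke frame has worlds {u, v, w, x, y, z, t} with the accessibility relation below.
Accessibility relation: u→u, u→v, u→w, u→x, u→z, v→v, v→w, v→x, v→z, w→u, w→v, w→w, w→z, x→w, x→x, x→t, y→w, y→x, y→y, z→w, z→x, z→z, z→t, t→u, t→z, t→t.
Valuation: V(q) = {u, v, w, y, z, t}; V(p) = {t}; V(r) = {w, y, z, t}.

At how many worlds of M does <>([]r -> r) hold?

7

Let φ = <>([]r -> r). Evaluate φ at each world:
  u (successors {u, v, w, x, z}): φ is true.
  v (successors {v, w, x, z}): φ is true.
  w (successors {u, v, w, z}): φ is true.
  x (successors {w, x, t}): φ is true.
  y (successors {w, x, y}): φ is true.
  z (successors {w, x, z, t}): φ is true.
  t (successors {u, z, t}): φ is true.
For instance, at u:
  At u: <>([]r -> r) requires []r -> r at some successor in {u, v, w, x, z}.
    []r -> r holds at u, so <>([]r -> r) is true at u.
      At u: []r is false, r is false, so []r -> r is true.
Satisfying worlds: {u, v, w, x, y, z, t}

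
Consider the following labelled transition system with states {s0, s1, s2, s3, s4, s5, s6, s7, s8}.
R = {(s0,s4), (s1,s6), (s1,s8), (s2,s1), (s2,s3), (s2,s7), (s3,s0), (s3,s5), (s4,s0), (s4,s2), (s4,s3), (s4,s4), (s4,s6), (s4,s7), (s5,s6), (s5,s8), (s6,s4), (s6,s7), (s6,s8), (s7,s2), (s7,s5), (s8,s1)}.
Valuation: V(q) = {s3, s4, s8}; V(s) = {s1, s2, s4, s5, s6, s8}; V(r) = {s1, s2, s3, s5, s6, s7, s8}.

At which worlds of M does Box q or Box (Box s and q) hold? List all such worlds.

Recall that Box ψ holds at a world iff ψ holds at every accessible world, and Dia ψ holds iff ψ holds at some accessible world.
Let φ = Box q or Box (Box s and q). Evaluate φ at each world:
  s0 (successors {s4}): φ is true.
  s1 (successors {s6, s8}): φ is false.
  s2 (successors {s1, s3, s7}): φ is false.
  s3 (successors {s0, s5}): φ is false.
  s4 (successors {s0, s2, s3, s4, s6, s7}): φ is false.
  s5 (successors {s6, s8}): φ is false.
  s6 (successors {s4, s7, s8}): φ is false.
  s7 (successors {s2, s5}): φ is false.
  s8 (successors {s1}): φ is false.
For instance, at s8:
  At s8: Box q is false, Box (Box s and q) is false, so Box q or Box (Box s and q) is false.
    At s8: Box q requires q at every successor {s1}.
      q fails at s1, so Box q is false at s8.
    At s8: Box (Box s and q) requires Box s and q at every successor {s1}.
      Box s and q fails at s1, so Box (Box s and q) is false at s8.
Satisfying worlds: {s0}

s0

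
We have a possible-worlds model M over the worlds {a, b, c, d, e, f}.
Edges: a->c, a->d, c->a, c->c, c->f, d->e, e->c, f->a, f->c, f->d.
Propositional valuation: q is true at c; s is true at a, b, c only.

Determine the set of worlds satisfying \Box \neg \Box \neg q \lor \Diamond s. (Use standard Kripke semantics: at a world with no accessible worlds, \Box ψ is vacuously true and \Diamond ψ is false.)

Let φ = \Box \neg \Box \neg q \lor \Diamond s. Evaluate φ at each world:
  a (successors {c, d}): φ is true.
  b (successors ∅): φ is true.
  c (successors {a, c, f}): φ is true.
  d (successors {e}): φ is true.
  e (successors {c}): φ is true.
  f (successors {a, c, d}): φ is true.
For instance, at a:
  At a: \Box \neg \Box \neg q is false, \Diamond s is true, so \Box \neg \Box \neg q \lor \Diamond s is true.
    At a: \Box \neg \Box \neg q requires \neg \Box \neg q at every successor {c, d}.
      \neg \Box \neg q fails at d, so \Box \neg \Box \neg q is false at a.
    At a: \Diamond s requires s at some successor in {c, d}.
      s holds at c, so \Diamond s is true at a.
Satisfying worlds: {a, b, c, d, e, f}

a, b, c, d, e, f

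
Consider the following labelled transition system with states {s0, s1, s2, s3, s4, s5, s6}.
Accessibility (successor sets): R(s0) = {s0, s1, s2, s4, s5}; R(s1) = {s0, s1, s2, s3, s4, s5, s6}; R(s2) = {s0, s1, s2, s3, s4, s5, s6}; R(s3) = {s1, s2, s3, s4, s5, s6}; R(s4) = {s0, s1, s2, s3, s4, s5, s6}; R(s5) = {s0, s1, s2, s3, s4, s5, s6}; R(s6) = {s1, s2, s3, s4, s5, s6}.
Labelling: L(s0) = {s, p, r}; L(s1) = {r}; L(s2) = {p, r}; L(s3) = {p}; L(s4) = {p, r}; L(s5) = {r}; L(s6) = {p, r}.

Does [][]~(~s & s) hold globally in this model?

Yes

Let φ = [][]~(~s & s). Evaluate φ at each world:
  s0 (successors {s0, s1, s2, s4, s5}): φ is true.
  s1 (successors {s0, s1, s2, s3, s4, s5, s6}): φ is true.
  s2 (successors {s0, s1, s2, s3, s4, s5, s6}): φ is true.
  s3 (successors {s1, s2, s3, s4, s5, s6}): φ is true.
  s4 (successors {s0, s1, s2, s3, s4, s5, s6}): φ is true.
  s5 (successors {s0, s1, s2, s3, s4, s5, s6}): φ is true.
  s6 (successors {s1, s2, s3, s4, s5, s6}): φ is true.
For instance, at s1:
  At s1: [][]~(~s & s) requires []~(~s & s) at every successor {s0, s1, s2, s3, s4, s5, s6}.
    At s0: []~(~s & s) is true.
    At s1: []~(~s & s) is true.
    At s2: []~(~s & s) is true.
    At s3: []~(~s & s) is true.
    At s4: []~(~s & s) is true.
    At s5: []~(~s & s) is true.
    At s6: []~(~s & s) is true.
  So [][]~(~s & s) is true at s1.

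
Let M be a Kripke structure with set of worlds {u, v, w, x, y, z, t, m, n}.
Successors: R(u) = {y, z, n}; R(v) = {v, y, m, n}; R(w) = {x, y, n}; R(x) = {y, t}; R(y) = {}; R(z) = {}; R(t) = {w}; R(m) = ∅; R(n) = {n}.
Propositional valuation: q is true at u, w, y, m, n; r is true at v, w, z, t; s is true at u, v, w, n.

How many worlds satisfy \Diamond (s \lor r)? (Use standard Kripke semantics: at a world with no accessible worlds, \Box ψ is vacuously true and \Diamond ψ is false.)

6

Recall that \Diamond ψ holds at a world iff ψ holds at some accessible world.
Let φ = \Diamond (s \lor r). Evaluate φ at each world:
  u (successors {y, z, n}): φ is true.
  v (successors {v, y, m, n}): φ is true.
  w (successors {x, y, n}): φ is true.
  x (successors {y, t}): φ is true.
  y (successors ∅): φ is false.
  z (successors ∅): φ is false.
  t (successors {w}): φ is true.
  m (successors ∅): φ is false.
  n (successors {n}): φ is true.
For instance, at w:
  At w: \Diamond (s \lor r) requires s \lor r at some successor in {x, y, n}.
    s \lor r holds at n, so \Diamond (s \lor r) is true at w.
Satisfying worlds: {u, v, w, x, t, n}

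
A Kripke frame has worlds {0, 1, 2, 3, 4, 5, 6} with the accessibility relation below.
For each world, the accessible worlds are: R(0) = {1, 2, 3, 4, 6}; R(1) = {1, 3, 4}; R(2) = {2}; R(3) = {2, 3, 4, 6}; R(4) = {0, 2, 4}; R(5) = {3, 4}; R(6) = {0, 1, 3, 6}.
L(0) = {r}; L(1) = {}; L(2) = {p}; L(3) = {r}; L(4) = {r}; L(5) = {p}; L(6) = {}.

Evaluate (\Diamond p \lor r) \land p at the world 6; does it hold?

No

At 6: \Diamond p \lor r is false, p is false, so (\Diamond p \lor r) \land p is false.
  At 6: \Diamond p is false, r is false, so \Diamond p \lor r is false.
    At 6: \Diamond p requires p at some successor in {0, 1, 3, 6}.
      At 0: p is false.
      At 1: p is false.
      At 3: p is false.
      At 6: p is false.
    So \Diamond p is false at 6.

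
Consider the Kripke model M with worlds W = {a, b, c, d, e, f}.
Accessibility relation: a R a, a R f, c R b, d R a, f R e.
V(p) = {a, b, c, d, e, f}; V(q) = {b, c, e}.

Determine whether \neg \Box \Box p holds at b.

At b: \Box \Box p is true, so \neg \Box \Box p is false.
  At b: no accessible worlds, so \Box \Box p holds vacuously.

No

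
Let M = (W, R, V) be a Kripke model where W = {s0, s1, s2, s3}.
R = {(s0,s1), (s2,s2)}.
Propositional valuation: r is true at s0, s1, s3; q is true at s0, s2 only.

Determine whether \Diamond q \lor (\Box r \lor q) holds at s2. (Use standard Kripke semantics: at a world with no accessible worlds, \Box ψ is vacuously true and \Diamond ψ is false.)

At s2: \Diamond q is true, \Box r \lor q is true, so \Diamond q \lor (\Box r \lor q) is true.
  At s2: \Diamond q requires q at some successor in {s2}.
    q holds at s2, so \Diamond q is true at s2.
  At s2: \Box r is false, q is true, so \Box r \lor q is true.
    At s2: \Box r requires r at every successor {s2}.
      r fails at s2, so \Box r is false at s2.

Yes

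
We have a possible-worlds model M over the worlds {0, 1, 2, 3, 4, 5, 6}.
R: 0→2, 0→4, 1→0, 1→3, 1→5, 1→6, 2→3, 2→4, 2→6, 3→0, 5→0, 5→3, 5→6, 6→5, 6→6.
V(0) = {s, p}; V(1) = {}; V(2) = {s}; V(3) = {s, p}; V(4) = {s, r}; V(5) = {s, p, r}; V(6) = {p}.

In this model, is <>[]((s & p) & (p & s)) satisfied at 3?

At 3: <>[]((s & p) & (p & s)) requires []((s & p) & (p & s)) at some successor in {0}.
  At 0: []((s & p) & (p & s)) is false.
So <>[]((s & p) & (p & s)) is false at 3.

No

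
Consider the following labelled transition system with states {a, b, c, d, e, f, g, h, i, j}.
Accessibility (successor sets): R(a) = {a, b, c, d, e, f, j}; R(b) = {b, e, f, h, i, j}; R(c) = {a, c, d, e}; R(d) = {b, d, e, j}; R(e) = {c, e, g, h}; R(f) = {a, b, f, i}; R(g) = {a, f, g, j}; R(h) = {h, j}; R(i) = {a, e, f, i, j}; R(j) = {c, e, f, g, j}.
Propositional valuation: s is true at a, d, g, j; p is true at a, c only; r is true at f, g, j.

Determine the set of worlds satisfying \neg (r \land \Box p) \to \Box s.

none

Let φ = \neg (r \land \Box p) \to \Box s. Evaluate φ at each world:
  a (successors {a, b, c, d, e, f, j}): φ is false.
  b (successors {b, e, f, h, i, j}): φ is false.
  c (successors {a, c, d, e}): φ is false.
  d (successors {b, d, e, j}): φ is false.
  e (successors {c, e, g, h}): φ is false.
  f (successors {a, b, f, i}): φ is false.
  g (successors {a, f, g, j}): φ is false.
  h (successors {h, j}): φ is false.
  i (successors {a, e, f, i, j}): φ is false.
  j (successors {c, e, f, g, j}): φ is false.
For instance, at e:
  At e: \neg (r \land \Box p) is true, \Box s is false, so \neg (r \land \Box p) \to \Box s is false.
    At e: r \land \Box p is false, so \neg (r \land \Box p) is true.
      At e: r is false, \Box p is false, so r \land \Box p is false.
    At e: \Box s requires s at every successor {c, e, g, h}.
      s fails at c, so \Box s is false at e.
Satisfying worlds: none.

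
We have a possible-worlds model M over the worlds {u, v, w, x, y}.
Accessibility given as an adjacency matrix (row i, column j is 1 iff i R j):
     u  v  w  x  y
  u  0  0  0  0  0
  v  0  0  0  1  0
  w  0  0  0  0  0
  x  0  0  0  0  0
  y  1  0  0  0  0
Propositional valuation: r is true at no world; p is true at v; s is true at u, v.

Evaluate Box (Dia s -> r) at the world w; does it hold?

Yes

Recall that Box ψ holds at a world iff ψ holds at every accessible world, and Dia ψ holds iff ψ holds at some accessible world.
At w: no accessible worlds, so Box (Dia s -> r) holds vacuously.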